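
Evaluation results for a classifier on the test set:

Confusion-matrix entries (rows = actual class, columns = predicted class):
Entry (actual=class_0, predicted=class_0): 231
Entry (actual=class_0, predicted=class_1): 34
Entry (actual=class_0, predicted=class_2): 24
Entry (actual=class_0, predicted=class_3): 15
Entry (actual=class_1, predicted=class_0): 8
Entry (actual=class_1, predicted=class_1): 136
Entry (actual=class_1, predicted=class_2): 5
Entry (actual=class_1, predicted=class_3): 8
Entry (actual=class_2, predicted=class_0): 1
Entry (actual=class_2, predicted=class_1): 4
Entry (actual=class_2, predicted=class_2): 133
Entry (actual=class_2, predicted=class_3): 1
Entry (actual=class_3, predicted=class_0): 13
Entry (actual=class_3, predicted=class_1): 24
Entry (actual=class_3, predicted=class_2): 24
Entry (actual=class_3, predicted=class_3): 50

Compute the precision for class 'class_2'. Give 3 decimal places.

0.715

Take TP from the diagonal, FP from the rest of the 'class_2' prediction marginal, FN from the rest of the 'class_2' actual marginal.
precision = TP/(TP+FP).
class_2: TP=133, FP=24+5+24=53 → 133/186 = 0.7151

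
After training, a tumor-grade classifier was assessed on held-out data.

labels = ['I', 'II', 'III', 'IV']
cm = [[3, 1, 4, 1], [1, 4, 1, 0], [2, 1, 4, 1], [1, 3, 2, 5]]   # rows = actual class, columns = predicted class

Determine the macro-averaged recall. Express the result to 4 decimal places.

Per-class recall (TP/(TP+FN)):
  I: TP=3, FN=1+4+1=6 → 3/9 = 0.33333
  II: TP=4, FN=1+1+0=2 → 4/6 = 0.66667
  III: TP=4, FN=2+1+1=4 → 4/8 = 0.50000
  IV: TP=5, FN=1+3+2=6 → 5/11 = 0.45455
Macro-recall = mean = (0.33333 + 0.66667 + 0.50000 + 0.45455) / 4 = 0.4886

0.4886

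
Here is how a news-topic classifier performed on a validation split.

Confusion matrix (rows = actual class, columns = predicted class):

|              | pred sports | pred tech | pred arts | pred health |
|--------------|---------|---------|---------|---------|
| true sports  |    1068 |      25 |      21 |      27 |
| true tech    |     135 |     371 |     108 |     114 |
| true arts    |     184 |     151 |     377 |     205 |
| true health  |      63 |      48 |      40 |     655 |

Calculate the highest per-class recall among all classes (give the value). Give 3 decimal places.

0.936

Per-class recall (TP/(TP+FN)):
  sports: TP=1068, FN=25+21+27=73 → 1068/1141 = 0.9360
  tech: TP=371, FN=135+108+114=357 → 371/728 = 0.5096
  arts: TP=377, FN=184+151+205=540 → 377/917 = 0.4111
  health: TP=655, FN=63+48+40=151 → 655/806 = 0.8127
Highest is class 'sports' with recall = 0.936.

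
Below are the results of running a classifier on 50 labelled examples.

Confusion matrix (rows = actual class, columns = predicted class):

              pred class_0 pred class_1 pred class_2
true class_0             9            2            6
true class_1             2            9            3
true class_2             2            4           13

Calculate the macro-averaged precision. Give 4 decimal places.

Per-class precision (TP/(TP+FP)):
  class_0: TP=9, FP=2+2=4 → 9/13 = 0.69231
  class_1: TP=9, FP=2+4=6 → 9/15 = 0.60000
  class_2: TP=13, FP=6+3=9 → 13/22 = 0.59091
Macro-precision = mean = (0.69231 + 0.60000 + 0.59091) / 3 = 0.6277

0.6277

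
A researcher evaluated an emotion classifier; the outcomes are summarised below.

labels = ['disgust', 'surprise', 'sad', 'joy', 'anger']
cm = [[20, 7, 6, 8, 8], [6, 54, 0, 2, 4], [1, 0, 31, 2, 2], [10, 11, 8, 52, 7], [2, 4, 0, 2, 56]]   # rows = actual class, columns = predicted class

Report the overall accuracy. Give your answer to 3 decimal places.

Accuracy = trace / total = (20+54+31+52+56=213) / 303 = 213/303 = 0.703

0.703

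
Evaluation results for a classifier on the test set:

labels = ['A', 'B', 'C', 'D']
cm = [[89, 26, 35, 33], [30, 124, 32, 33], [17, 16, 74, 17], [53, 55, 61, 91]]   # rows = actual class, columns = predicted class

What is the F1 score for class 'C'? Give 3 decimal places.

0.454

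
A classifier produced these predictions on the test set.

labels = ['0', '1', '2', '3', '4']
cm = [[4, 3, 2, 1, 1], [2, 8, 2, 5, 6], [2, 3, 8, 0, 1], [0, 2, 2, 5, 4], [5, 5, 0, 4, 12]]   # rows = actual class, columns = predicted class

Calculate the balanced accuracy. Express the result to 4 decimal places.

Balanced accuracy = mean of per-class recall.
  0: recall = 4/11 = 0.36364
  1: recall = 8/23 = 0.34783
  2: recall = 8/14 = 0.57143
  3: recall = 5/13 = 0.38462
  4: recall = 12/26 = 0.46154
Mean = (0.36364 + 0.34783 + 0.57143 + 0.38462 + 0.46154) / 5 = 0.4258

0.4258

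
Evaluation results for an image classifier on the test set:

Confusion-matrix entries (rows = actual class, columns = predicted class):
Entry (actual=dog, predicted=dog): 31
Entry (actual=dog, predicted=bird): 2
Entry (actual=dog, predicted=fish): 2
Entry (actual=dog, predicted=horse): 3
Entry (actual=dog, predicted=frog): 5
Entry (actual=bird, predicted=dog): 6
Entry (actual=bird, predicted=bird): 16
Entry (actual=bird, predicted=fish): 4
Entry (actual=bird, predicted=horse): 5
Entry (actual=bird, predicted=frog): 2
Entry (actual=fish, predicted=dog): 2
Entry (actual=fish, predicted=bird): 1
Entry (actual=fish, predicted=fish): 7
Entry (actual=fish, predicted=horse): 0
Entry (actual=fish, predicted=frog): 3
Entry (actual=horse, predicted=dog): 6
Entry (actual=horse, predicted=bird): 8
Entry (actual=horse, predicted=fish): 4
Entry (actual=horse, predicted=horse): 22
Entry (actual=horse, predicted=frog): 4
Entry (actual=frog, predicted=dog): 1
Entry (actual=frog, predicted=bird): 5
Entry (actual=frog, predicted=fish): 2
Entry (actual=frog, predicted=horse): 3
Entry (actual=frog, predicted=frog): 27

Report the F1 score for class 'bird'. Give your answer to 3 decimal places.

0.492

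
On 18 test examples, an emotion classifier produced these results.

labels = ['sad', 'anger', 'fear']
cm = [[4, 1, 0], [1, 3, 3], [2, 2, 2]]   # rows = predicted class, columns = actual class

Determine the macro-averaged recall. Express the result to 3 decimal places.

Per-class recall (TP/(TP+FN)):
  sad: TP=4, FN=1+2=3 → 4/7 = 0.5714
  anger: TP=3, FN=1+2=3 → 3/6 = 0.5000
  fear: TP=2, FN=0+3=3 → 2/5 = 0.4000
Macro-recall = mean = (0.5714 + 0.5000 + 0.4000) / 3 = 0.490

0.490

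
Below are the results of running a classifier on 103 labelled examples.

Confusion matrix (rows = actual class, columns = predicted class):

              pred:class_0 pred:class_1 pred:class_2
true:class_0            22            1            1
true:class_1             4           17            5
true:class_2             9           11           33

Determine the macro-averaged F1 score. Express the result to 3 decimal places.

0.694

Per-class F1 score (2·TP/(2·TP+FP+FN)):
  class_0: TP=22, FP=4+9=13, FN=1+1=2 → 44/59 = 0.7458
  class_1: TP=17, FP=1+11=12, FN=4+5=9 → 34/55 = 0.6182
  class_2: TP=33, FP=1+5=6, FN=9+11=20 → 66/92 = 0.7174
Macro-F1 score = mean = (0.7458 + 0.6182 + 0.7174) / 3 = 0.694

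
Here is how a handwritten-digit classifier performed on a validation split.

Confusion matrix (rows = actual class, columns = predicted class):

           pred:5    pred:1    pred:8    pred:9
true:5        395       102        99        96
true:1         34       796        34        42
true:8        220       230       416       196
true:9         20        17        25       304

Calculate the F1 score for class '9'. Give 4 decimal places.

0.6056

Take TP from the diagonal, FP from the rest of the '9' prediction marginal, FN from the rest of the '9' actual marginal.
F1 score = 2·TP/(2·TP+FP+FN).
9: TP=304, FP=96+42+196=334, FN=20+17+25=62 → 608/1004 = 0.60558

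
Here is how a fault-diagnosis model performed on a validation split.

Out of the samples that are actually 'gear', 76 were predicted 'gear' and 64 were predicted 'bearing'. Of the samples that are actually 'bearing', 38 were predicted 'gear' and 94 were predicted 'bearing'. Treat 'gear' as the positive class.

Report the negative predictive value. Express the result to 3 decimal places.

0.595

NPV = TN/(TN+FN) = 94/(94+64) = 0.595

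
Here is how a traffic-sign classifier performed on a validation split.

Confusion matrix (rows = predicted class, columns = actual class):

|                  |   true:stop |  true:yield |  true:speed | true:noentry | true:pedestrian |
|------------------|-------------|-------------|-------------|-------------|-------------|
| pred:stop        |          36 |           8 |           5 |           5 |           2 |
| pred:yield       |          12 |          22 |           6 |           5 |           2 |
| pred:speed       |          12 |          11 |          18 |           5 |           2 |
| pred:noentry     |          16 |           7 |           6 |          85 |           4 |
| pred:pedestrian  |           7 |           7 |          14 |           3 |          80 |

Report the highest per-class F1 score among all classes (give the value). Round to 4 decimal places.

Per-class F1 score (2·TP/(2·TP+FP+FN)):
  stop: TP=36, FP=8+5+5+2=20, FN=12+12+16+7=47 → 72/139 = 0.51799
  yield: TP=22, FP=12+6+5+2=25, FN=8+11+7+7=33 → 44/102 = 0.43137
  speed: TP=18, FP=12+11+5+2=30, FN=5+6+6+14=31 → 36/97 = 0.37113
  noentry: TP=85, FP=16+7+6+4=33, FN=5+5+5+3=18 → 170/221 = 0.76923
  pedestrian: TP=80, FP=7+7+14+3=31, FN=2+2+2+4=10 → 160/201 = 0.79602
Highest is class 'pedestrian' with F1 score = 0.7960.

0.7960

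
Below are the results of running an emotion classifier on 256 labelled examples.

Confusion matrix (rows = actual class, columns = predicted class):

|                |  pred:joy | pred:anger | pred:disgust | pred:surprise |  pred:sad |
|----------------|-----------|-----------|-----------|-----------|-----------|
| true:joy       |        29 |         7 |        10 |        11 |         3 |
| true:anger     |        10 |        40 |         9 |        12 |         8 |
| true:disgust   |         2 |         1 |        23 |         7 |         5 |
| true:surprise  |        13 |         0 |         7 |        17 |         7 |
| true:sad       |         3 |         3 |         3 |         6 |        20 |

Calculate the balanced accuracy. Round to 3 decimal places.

Balanced accuracy = mean of per-class recall.
  joy: recall = 29/60 = 0.4833
  anger: recall = 40/79 = 0.5063
  disgust: recall = 23/38 = 0.6053
  surprise: recall = 17/44 = 0.3864
  sad: recall = 20/35 = 0.5714
Mean = (0.4833 + 0.5063 + 0.6053 + 0.3864 + 0.5714) / 5 = 0.511

0.511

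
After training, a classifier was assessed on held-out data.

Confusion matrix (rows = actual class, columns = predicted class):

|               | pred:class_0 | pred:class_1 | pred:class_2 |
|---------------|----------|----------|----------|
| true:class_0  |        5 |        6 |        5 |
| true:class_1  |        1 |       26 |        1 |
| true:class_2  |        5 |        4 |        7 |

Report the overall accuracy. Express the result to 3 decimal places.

0.633

Accuracy = trace / total = (5+26+7=38) / 60 = 38/60 = 0.633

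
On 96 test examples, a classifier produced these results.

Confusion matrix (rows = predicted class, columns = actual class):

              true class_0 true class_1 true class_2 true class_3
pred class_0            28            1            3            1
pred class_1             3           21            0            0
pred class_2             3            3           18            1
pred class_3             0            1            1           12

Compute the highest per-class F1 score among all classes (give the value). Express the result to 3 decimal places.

Per-class F1 score (2·TP/(2·TP+FP+FN)):
  class_0: TP=28, FP=1+3+1=5, FN=3+3+0=6 → 56/67 = 0.8358
  class_1: TP=21, FP=3+0+0=3, FN=1+3+1=5 → 42/50 = 0.8400
  class_2: TP=18, FP=3+3+1=7, FN=3+0+1=4 → 36/47 = 0.7660
  class_3: TP=12, FP=0+1+1=2, FN=1+0+1=2 → 24/28 = 0.8571
Highest is class 'class_3' with F1 score = 0.857.

0.857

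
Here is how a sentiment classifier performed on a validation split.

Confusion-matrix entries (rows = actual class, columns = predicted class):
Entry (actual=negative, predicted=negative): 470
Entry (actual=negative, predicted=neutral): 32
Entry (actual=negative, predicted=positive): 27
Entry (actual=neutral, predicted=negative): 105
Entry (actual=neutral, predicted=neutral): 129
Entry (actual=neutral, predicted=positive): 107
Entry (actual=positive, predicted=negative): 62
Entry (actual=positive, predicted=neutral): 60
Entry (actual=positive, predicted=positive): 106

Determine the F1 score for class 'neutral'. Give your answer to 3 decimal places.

0.459

Treat 'neutral' as positive and all other classes as negative.
F1 score = 2·TP/(2·TP+FP+FN).
neutral: TP=129, FP=32+60=92, FN=105+107=212 → 258/562 = 0.4591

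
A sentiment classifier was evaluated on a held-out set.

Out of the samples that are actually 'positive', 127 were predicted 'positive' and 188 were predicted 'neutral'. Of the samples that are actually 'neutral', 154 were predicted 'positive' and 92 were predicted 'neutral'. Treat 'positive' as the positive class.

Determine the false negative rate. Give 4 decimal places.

FNR = FN/(FN+TP) = 188/(188+127) = 0.5968

0.5968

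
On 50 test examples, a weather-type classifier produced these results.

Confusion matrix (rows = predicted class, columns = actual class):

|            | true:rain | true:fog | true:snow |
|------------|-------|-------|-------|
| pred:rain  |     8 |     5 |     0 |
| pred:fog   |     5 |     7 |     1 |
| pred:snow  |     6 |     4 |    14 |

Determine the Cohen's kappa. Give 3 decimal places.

Observed agreement pₒ = trace/N = 29/50 = 0.5800
Expected agreement pₑ = Σ (rowᵢ·colᵢ)/N² = (19·13 + 16·13 + 15·24)/50² = 0.3260
κ = (pₒ − pₑ)/(1 − pₑ) = (0.5800 − 0.3260)/(1 − 0.3260) = 0.377

0.377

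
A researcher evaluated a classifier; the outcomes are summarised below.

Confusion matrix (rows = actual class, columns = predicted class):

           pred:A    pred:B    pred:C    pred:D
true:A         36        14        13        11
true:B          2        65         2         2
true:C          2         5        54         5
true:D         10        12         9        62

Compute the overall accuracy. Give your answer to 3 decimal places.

Accuracy = trace / total = (36+65+54+62=217) / 304 = 217/304 = 0.714

0.714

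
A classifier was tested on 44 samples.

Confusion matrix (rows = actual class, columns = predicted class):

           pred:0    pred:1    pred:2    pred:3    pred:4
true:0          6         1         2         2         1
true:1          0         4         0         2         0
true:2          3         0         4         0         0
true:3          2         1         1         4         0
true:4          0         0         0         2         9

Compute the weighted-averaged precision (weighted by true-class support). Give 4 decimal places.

Per-class precision (TP/(TP+FP)):
  0: TP=6, FP=0+3+2+0=5 → 6/11 = 0.54545
  1: TP=4, FP=1+0+1+0=2 → 4/6 = 0.66667
  2: TP=4, FP=2+0+1+0=3 → 4/7 = 0.57143
  3: TP=4, FP=2+2+0+2=6 → 4/10 = 0.40000
  4: TP=9, FP=1+0+0+0=1 → 9/10 = 0.90000
Weighted-precision = Σ (supportᵢ/N)·precisionᵢ with N=44: (12/44)·0.54545 + (6/44)·0.66667 + (7/44)·0.57143 + (8/44)·0.40000 + (11/44)·0.90000 = 0.6283

0.6283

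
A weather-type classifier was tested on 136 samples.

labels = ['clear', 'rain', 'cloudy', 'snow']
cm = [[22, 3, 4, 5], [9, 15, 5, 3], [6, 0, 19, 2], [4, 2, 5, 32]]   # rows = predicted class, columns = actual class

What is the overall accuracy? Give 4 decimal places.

Accuracy = trace / total = (22+15+19+32=88) / 136 = 88/136 = 0.6471

0.6471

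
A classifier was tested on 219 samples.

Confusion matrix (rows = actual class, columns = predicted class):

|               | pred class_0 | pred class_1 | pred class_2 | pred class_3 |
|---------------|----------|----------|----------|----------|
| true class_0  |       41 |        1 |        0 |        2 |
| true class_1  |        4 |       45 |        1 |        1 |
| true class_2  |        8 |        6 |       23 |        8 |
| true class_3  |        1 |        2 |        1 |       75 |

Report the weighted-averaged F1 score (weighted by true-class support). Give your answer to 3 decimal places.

Per-class F1 score (2·TP/(2·TP+FP+FN)):
  class_0: TP=41, FP=4+8+1=13, FN=1+0+2=3 → 82/98 = 0.8367
  class_1: TP=45, FP=1+6+2=9, FN=4+1+1=6 → 90/105 = 0.8571
  class_2: TP=23, FP=0+1+1=2, FN=8+6+8=22 → 46/70 = 0.6571
  class_3: TP=75, FP=2+1+8=11, FN=1+2+1=4 → 150/165 = 0.9091
Weighted-F1 score = Σ (supportᵢ/N)·F1 scoreᵢ with N=219: (44/219)·0.8367 + (51/219)·0.8571 + (45/219)·0.6571 + (79/219)·0.9091 = 0.831

0.831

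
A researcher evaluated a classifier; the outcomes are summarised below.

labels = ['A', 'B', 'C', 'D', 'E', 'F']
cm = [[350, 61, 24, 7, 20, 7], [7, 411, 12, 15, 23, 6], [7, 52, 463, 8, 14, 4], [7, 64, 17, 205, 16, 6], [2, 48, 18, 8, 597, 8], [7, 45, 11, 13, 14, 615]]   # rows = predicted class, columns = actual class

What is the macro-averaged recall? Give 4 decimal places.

0.8333

Per-class recall (TP/(TP+FN)):
  A: TP=350, FN=7+7+7+2+7=30 → 350/380 = 0.92105
  B: TP=411, FN=61+52+64+48+45=270 → 411/681 = 0.60352
  C: TP=463, FN=24+12+17+18+11=82 → 463/545 = 0.84954
  D: TP=205, FN=7+15+8+8+13=51 → 205/256 = 0.80078
  E: TP=597, FN=20+23+14+16+14=87 → 597/684 = 0.87281
  F: TP=615, FN=7+6+4+6+8=31 → 615/646 = 0.95201
Macro-recall = mean = (0.92105 + 0.60352 + 0.84954 + 0.80078 + 0.87281 + 0.95201) / 6 = 0.8333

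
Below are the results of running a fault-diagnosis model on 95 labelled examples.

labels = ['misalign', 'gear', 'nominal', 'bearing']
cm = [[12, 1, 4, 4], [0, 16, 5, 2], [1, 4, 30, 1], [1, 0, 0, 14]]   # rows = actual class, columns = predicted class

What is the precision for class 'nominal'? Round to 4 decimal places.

Take TP from the diagonal, FP from the rest of the 'nominal' prediction marginal, FN from the rest of the 'nominal' actual marginal.
precision = TP/(TP+FP).
nominal: TP=30, FP=4+5+0=9 → 30/39 = 0.76923

0.7692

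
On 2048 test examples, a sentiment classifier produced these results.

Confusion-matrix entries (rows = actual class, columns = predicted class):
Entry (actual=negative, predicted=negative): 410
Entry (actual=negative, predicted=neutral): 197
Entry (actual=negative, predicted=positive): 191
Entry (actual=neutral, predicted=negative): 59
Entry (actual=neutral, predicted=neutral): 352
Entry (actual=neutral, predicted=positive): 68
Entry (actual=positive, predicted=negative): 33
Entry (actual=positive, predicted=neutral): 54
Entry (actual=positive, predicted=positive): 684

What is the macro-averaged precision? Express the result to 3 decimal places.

0.709

Per-class precision (TP/(TP+FP)):
  negative: TP=410, FP=59+33=92 → 410/502 = 0.8167
  neutral: TP=352, FP=197+54=251 → 352/603 = 0.5837
  positive: TP=684, FP=191+68=259 → 684/943 = 0.7253
Macro-precision = mean = (0.8167 + 0.5837 + 0.7253) / 3 = 0.709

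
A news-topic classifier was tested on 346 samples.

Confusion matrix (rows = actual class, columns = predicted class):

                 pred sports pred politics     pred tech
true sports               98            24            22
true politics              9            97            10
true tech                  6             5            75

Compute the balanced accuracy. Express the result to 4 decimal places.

Balanced accuracy = mean of per-class recall.
  sports: recall = 98/144 = 0.68056
  politics: recall = 97/116 = 0.83621
  tech: recall = 75/86 = 0.87209
Mean = (0.68056 + 0.83621 + 0.87209) / 3 = 0.7963

0.7963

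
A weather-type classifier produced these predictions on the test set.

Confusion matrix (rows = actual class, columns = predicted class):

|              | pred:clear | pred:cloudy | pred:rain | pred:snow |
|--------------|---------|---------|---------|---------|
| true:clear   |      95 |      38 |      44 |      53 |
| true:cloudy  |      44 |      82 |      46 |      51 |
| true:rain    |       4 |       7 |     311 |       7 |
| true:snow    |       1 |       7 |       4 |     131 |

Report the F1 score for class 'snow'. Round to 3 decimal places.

0.681

One-vs-rest for 'snow': TP = diagonal; FP = other classes predicted 'snow'; FN = 'snow' predicted as other.
F1 score = 2·TP/(2·TP+FP+FN).
snow: TP=131, FP=53+51+7=111, FN=1+7+4=12 → 262/385 = 0.6805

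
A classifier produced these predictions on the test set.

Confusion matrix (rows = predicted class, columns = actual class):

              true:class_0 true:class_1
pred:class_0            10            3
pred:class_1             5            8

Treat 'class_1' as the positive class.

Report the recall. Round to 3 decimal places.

Recall = TP/(TP+FN) = 8/(8+3) = 8/11 = 0.727

0.727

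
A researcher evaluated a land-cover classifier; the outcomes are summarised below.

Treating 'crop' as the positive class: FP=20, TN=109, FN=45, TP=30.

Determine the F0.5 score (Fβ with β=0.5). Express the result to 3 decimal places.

Fβ = (1+β²)·TP / ((1+β²)·TP + β²·FN + FP), with β²=1/4
= 1.25·30 / (1.25·30 + 0.25·45 + 20) = 0.545

0.545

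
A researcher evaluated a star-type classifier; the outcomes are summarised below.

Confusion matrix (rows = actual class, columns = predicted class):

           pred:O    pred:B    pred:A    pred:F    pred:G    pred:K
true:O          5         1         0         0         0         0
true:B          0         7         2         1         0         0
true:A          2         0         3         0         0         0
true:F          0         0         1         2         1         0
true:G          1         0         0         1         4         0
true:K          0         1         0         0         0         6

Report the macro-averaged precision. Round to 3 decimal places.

0.700

Per-class precision (TP/(TP+FP)):
  O: TP=5, FP=0+2+0+1+0=3 → 5/8 = 0.6250
  B: TP=7, FP=1+0+0+0+1=2 → 7/9 = 0.7778
  A: TP=3, FP=0+2+1+0+0=3 → 3/6 = 0.5000
  F: TP=2, FP=0+1+0+1+0=2 → 2/4 = 0.5000
  G: TP=4, FP=0+0+0+1+0=1 → 4/5 = 0.8000
  K: TP=6, FP=0+0+0+0+0=0 → 6/6 = 1.0000
Macro-precision = mean = (0.6250 + 0.7778 + 0.5000 + 0.5000 + 0.8000 + 1.0000) / 6 = 0.700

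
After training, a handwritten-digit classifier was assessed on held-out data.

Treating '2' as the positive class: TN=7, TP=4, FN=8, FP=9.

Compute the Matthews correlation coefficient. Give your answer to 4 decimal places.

MCC = (TP·TN − FP·FN) / √((TP+FP)(TP+FN)(TN+FP)(TN+FN))
Numerator = 4·7 − 9·8 = -44
Denominator = √(13·12·16·15) = √37440 = 193.4942
MCC = -44 / 193.4942 = -0.2274

-0.2274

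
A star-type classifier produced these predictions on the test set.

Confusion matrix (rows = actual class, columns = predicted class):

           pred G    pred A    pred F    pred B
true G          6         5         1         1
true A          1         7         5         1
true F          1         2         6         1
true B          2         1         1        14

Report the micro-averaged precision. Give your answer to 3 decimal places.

0.600

Micro-averaging pools counts across classes: ΣTP=33, ΣFP=22, ΣFN=22.
Micro-precision = TP/(TP+FP) on pooled counts = 0.600 (equals overall accuracy in single-label multiclass).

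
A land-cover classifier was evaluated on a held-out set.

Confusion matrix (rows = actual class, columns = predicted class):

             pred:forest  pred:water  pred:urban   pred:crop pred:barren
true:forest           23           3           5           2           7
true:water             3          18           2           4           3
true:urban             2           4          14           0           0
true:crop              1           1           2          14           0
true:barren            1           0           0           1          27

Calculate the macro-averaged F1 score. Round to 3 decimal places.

Per-class F1 score (2·TP/(2·TP+FP+FN)):
  forest: TP=23, FP=3+2+1+1=7, FN=3+5+2+7=17 → 46/70 = 0.6571
  water: TP=18, FP=3+4+1+0=8, FN=3+2+4+3=12 → 36/56 = 0.6429
  urban: TP=14, FP=5+2+2+0=9, FN=2+4+0+0=6 → 28/43 = 0.6512
  crop: TP=14, FP=2+4+0+1=7, FN=1+1+2+0=4 → 28/39 = 0.7179
  barren: TP=27, FP=7+3+0+0=10, FN=1+0+0+1=2 → 54/66 = 0.8182
Macro-F1 score = mean = (0.6571 + 0.6429 + 0.6512 + 0.7179 + 0.8182) / 5 = 0.697

0.697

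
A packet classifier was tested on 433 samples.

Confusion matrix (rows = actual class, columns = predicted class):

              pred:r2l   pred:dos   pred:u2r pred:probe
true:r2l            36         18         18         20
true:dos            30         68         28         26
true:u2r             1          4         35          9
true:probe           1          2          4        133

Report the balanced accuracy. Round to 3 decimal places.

Balanced accuracy = mean of per-class recall.
  r2l: recall = 36/92 = 0.3913
  dos: recall = 68/152 = 0.4474
  u2r: recall = 35/49 = 0.7143
  probe: recall = 133/140 = 0.9500
Mean = (0.3913 + 0.4474 + 0.7143 + 0.9500) / 4 = 0.626

0.626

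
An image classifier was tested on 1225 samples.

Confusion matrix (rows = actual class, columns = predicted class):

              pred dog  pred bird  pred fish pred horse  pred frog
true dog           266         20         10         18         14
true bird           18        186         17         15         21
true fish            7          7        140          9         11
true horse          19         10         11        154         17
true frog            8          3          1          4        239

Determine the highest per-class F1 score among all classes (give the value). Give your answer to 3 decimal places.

Per-class F1 score (2·TP/(2·TP+FP+FN)):
  dog: TP=266, FP=18+7+19+8=52, FN=20+10+18+14=62 → 532/646 = 0.8235
  bird: TP=186, FP=20+7+10+3=40, FN=18+17+15+21=71 → 372/483 = 0.7702
  fish: TP=140, FP=10+17+11+1=39, FN=7+7+9+11=34 → 280/353 = 0.7932
  horse: TP=154, FP=18+15+9+4=46, FN=19+10+11+17=57 → 308/411 = 0.7494
  frog: TP=239, FP=14+21+11+17=63, FN=8+3+1+4=16 → 478/557 = 0.8582
Highest is class 'frog' with F1 score = 0.858.

0.858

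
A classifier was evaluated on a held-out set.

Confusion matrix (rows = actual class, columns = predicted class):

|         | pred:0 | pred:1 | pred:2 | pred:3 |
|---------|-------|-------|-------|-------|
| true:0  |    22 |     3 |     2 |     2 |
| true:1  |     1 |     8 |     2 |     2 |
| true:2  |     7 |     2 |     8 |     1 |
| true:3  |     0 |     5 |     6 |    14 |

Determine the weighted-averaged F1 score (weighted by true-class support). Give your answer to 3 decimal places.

Per-class F1 score (2·TP/(2·TP+FP+FN)):
  0: TP=22, FP=1+7+0=8, FN=3+2+2=7 → 44/59 = 0.7458
  1: TP=8, FP=3+2+5=10, FN=1+2+2=5 → 16/31 = 0.5161
  2: TP=8, FP=2+2+6=10, FN=7+2+1=10 → 16/36 = 0.4444
  3: TP=14, FP=2+2+1=5, FN=0+5+6=11 → 28/44 = 0.6364
Weighted-F1 score = Σ (supportᵢ/N)·F1 scoreᵢ with N=85: (29/85)·0.7458 + (13/85)·0.5161 + (18/85)·0.4444 + (25/85)·0.6364 = 0.615

0.615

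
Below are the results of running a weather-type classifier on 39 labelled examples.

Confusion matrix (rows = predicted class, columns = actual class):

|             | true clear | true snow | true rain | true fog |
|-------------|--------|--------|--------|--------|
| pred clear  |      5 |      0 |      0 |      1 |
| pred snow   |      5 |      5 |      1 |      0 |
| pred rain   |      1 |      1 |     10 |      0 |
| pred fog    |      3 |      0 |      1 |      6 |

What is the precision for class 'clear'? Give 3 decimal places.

0.833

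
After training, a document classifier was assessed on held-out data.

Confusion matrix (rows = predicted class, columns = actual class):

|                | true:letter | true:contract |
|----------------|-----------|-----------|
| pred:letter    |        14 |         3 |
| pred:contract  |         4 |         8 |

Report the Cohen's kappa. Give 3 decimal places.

Observed agreement pₒ = trace/N = 22/29 = 0.7586
Expected agreement pₑ = Σ (rowᵢ·colᵢ)/N² = (18·17 + 11·12)/29² = 0.5208
κ = (pₒ − pₑ)/(1 − pₑ) = (0.7586 − 0.5208)/(1 − 0.5208) = 0.496

0.496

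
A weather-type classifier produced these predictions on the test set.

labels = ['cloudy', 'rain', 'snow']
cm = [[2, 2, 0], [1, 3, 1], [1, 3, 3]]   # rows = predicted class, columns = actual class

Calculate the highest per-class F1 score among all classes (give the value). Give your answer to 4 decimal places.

0.5455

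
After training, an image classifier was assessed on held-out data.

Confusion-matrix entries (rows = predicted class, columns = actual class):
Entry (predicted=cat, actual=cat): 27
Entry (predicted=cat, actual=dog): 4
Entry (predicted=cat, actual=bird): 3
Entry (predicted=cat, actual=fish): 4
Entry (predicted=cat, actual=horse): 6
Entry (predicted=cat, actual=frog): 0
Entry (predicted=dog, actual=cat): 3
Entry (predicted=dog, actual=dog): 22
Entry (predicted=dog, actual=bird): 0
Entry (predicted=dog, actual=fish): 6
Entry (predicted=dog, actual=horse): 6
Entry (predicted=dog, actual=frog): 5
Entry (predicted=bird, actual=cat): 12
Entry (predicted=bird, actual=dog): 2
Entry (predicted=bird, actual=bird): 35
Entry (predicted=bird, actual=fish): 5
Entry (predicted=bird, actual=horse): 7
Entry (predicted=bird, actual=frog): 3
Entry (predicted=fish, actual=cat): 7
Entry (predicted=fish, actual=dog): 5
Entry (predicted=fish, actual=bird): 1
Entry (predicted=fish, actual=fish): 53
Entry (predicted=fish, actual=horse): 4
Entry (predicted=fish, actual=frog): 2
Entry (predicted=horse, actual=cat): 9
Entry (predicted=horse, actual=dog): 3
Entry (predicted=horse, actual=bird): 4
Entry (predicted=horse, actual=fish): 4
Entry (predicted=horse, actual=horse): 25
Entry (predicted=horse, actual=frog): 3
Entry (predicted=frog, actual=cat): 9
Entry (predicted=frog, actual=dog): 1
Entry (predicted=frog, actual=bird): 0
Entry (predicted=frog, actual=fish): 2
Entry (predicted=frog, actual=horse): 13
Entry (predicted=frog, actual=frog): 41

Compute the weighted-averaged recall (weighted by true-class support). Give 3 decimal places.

0.604

Per-class recall (TP/(TP+FN)):
  cat: TP=27, FN=3+12+7+9+9=40 → 27/67 = 0.4030
  dog: TP=22, FN=4+2+5+3+1=15 → 22/37 = 0.5946
  bird: TP=35, FN=3+0+1+4+0=8 → 35/43 = 0.8140
  fish: TP=53, FN=4+6+5+4+2=21 → 53/74 = 0.7162
  horse: TP=25, FN=6+6+7+4+13=36 → 25/61 = 0.4098
  frog: TP=41, FN=0+5+3+2+3=13 → 41/54 = 0.7593
Weighted-recall = Σ (supportᵢ/N)·recallᵢ with N=336: (67/336)·0.4030 + (37/336)·0.5946 + (43/336)·0.8140 + (74/336)·0.7162 + (61/336)·0.4098 + (54/336)·0.7593 = 0.604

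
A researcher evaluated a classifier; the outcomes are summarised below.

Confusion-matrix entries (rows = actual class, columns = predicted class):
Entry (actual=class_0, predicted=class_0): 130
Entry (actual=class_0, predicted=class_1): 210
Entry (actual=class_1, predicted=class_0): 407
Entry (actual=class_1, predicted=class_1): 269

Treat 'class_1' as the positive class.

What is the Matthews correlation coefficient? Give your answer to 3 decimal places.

-0.208

MCC = (TP·TN − FP·FN) / √((TP+FP)(TP+FN)(TN+FP)(TN+FN))
Numerator = 269·130 − 210·407 = -50500
Denominator = √(479·676·340·537) = √59120134320 = 243146.3229
MCC = -50500 / 243146.3229 = -0.208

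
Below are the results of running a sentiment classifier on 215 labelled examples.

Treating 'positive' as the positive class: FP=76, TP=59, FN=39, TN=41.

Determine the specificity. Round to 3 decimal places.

0.350

Specificity = TN/(TN+FP) = 41/(41+76) = 0.350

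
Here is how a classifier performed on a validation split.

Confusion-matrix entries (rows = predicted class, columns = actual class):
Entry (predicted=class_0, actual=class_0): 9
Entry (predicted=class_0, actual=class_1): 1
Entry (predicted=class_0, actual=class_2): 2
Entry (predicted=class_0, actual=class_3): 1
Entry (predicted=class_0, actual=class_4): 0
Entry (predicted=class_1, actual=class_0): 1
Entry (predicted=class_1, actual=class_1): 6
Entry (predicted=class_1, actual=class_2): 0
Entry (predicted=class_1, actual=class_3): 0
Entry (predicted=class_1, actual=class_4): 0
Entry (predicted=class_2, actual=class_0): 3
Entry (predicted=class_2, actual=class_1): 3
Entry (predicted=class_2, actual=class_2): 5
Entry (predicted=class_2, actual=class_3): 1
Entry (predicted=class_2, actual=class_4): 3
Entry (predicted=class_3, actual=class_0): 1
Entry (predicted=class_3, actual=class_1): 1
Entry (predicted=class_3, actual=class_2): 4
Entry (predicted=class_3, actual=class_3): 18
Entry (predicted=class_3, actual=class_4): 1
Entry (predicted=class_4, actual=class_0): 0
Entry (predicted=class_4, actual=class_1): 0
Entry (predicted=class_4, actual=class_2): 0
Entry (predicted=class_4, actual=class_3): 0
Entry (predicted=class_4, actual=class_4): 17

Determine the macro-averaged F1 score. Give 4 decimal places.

Per-class F1 score (2·TP/(2·TP+FP+FN)):
  class_0: TP=9, FP=1+2+1+0=4, FN=1+3+1+0=5 → 18/27 = 0.66667
  class_1: TP=6, FP=1+0+0+0=1, FN=1+3+1+0=5 → 12/18 = 0.66667
  class_2: TP=5, FP=3+3+1+3=10, FN=2+0+4+0=6 → 10/26 = 0.38462
  class_3: TP=18, FP=1+1+4+1=7, FN=1+0+1+0=2 → 36/45 = 0.80000
  class_4: TP=17, FP=0+0+0+0=0, FN=0+0+3+1=4 → 34/38 = 0.89474
Macro-F1 score = mean = (0.66667 + 0.66667 + 0.38462 + 0.80000 + 0.89474) / 5 = 0.6825

0.6825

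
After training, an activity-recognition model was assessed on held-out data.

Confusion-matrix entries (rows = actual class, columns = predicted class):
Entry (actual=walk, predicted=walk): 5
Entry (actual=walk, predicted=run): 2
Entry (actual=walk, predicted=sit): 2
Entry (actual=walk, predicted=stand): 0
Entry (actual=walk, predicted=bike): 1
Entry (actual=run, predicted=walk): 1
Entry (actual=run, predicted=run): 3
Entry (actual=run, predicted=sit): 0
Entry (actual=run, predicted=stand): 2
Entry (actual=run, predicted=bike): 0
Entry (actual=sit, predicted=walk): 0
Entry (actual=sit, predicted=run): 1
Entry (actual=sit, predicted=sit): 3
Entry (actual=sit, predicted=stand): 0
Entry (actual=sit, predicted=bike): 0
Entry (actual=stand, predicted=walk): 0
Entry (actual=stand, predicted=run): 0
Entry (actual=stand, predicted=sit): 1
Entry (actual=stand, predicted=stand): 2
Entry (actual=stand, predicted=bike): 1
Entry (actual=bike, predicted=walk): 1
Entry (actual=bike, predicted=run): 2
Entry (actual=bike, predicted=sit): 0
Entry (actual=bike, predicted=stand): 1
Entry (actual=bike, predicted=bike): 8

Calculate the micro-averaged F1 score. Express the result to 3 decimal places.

Micro-averaging pools counts across classes: ΣTP=21, ΣFP=15, ΣFN=15.
Micro-F1 score = 2·TP/(2·TP+FP+FN) on pooled counts = 0.583 (equals overall accuracy in single-label multiclass).

0.583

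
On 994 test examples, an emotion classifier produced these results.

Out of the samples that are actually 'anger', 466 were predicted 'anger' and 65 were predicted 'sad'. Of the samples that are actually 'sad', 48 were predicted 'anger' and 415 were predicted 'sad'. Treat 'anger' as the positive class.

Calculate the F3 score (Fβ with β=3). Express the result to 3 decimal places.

Fβ = (1+β²)·TP / ((1+β²)·TP + β²·FN + FP), with β²=9
= 10·466 / (10·466 + 9·65 + 48) = 0.880

0.880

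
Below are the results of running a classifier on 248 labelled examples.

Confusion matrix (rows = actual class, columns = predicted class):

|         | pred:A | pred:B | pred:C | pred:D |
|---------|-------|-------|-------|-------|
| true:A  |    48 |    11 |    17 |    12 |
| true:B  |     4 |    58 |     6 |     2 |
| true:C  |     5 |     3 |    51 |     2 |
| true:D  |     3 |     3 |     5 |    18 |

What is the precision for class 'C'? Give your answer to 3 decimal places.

One-vs-rest for 'C': TP = diagonal; FP = other classes predicted 'C'; FN = 'C' predicted as other.
precision = TP/(TP+FP).
C: TP=51, FP=17+6+5=28 → 51/79 = 0.6456

0.646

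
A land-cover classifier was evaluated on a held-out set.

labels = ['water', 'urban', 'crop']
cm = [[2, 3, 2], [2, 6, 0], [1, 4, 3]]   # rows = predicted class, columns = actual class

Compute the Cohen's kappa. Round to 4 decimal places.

0.2114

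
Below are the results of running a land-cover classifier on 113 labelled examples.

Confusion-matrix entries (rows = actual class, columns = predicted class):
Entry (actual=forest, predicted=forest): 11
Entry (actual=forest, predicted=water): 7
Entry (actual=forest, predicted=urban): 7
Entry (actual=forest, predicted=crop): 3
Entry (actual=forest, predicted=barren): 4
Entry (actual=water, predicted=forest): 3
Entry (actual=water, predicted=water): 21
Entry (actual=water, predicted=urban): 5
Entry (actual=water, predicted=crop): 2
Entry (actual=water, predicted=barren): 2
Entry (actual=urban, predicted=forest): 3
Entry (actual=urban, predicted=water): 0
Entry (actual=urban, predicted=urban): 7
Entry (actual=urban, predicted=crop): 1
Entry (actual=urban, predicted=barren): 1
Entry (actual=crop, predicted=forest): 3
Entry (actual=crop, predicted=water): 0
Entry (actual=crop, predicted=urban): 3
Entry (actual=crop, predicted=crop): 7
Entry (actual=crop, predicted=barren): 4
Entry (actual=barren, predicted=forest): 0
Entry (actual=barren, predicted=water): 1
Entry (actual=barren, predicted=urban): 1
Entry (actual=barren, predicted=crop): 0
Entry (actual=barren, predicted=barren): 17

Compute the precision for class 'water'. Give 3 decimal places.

0.724

Take TP from the diagonal, FP from the rest of the 'water' prediction marginal, FN from the rest of the 'water' actual marginal.
precision = TP/(TP+FP).
water: TP=21, FP=7+0+0+1=8 → 21/29 = 0.7241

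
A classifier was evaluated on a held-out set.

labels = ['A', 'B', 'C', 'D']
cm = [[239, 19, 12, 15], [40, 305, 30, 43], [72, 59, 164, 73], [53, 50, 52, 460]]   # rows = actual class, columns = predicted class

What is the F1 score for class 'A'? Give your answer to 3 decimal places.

0.694

One-vs-rest for 'A': TP = diagonal; FP = other classes predicted 'A'; FN = 'A' predicted as other.
F1 score = 2·TP/(2·TP+FP+FN).
A: TP=239, FP=40+72+53=165, FN=19+12+15=46 → 478/689 = 0.6938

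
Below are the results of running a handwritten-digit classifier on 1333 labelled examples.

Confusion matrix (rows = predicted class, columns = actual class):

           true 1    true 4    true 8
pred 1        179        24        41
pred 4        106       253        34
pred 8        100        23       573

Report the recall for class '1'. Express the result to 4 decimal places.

0.4649

Take TP from the diagonal, FP from the rest of the '1' prediction marginal, FN from the rest of the '1' actual marginal.
recall = TP/(TP+FN).
1: TP=179, FN=106+100=206 → 179/385 = 0.46494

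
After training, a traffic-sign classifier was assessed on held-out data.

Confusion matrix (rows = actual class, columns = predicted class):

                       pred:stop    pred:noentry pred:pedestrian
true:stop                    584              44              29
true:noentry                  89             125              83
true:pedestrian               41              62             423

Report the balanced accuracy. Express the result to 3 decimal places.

Balanced accuracy = mean of per-class recall.
  stop: recall = 584/657 = 0.8889
  noentry: recall = 125/297 = 0.4209
  pedestrian: recall = 423/526 = 0.8042
Mean = (0.8889 + 0.4209 + 0.8042) / 3 = 0.705

0.705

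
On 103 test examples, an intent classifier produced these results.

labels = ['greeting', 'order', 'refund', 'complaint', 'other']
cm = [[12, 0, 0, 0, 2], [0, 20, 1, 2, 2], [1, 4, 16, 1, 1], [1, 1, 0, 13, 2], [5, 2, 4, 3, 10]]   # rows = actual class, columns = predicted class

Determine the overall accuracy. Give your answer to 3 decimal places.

0.689

Accuracy = trace / total = (12+20+16+13+10=71) / 103 = 71/103 = 0.689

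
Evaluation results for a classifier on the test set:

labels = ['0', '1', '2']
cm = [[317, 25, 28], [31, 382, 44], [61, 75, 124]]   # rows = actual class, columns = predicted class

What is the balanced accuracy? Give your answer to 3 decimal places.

Balanced accuracy = mean of per-class recall.
  0: recall = 317/370 = 0.8568
  1: recall = 382/457 = 0.8359
  2: recall = 124/260 = 0.4769
Mean = (0.8568 + 0.8359 + 0.4769) / 3 = 0.723

0.723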